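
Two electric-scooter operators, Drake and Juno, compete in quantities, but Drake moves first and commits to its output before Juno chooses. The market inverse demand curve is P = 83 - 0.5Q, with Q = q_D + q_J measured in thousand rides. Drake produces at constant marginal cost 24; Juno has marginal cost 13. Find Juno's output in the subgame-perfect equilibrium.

46

The follower Juno best-responds to any q_D: π_J = (83 - 0.5Q)q_J - 13q_J.
∂π_J/∂q_J = 70 - (1/2)q_D - q_J = 0 gives the reaction function q_J = (70 - (1/2)q_D).
The leader anticipates this reaction. Substituting into P = 83 - 0.5Q gives P = 48 - (1/4)q_D, so π_D = (48 - (1/4)q_D)q_D - 24q_D.
The leader's first-order condition 24 - (1/2)q_D = 0 yields q_D = 48.
Then q_J = (70 - (1/2)·48) = 46.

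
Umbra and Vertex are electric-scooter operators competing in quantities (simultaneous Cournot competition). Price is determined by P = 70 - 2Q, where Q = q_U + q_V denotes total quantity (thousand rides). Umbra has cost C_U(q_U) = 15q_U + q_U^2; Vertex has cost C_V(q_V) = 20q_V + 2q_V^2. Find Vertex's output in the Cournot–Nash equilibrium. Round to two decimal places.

Umbra's profit: π_U = (70 - 2Q)q_U - (15q_U + q_U²). Setting ∂π_U/∂q_U = 0: 55 - 6q_U - 2(q_V) = 0.
Vertex's first-order condition: 50 - 8q_V - 2(q_U) = 0.
Best responses: q_U = (55 - 2q_V)/6, q_V = (50 - 2q_U)/8.
Substituting one into the other gives q_U = 85/11 and q_V = 95/22.

4.32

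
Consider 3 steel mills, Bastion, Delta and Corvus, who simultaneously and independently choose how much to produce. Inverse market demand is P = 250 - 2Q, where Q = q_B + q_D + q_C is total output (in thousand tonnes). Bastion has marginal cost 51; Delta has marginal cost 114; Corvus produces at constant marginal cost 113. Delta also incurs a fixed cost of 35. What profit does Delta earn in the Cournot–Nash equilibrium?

Bastion's profit: π_B = (250 - 2Q)q_B - (51q_B). Setting ∂π_B/∂q_B = 0: 199 - 4q_B - 2(q_D + q_C) = 0.
Delta's profit: π_D = (250 - 2Q)q_D - (114q_D). Setting ∂π_D/∂q_D = 0: 136 - 4q_D - 2(q_B + q_C) = 0.
Corvus's first-order condition: 137 - 4q_C - 2(q_B + q_D) = 0.
Adding the 3 first-order conditions: 472 − 8Q = 0, so Q = 59.
Back-substituting: q_B = (199 − 118)/2 = 81/2, q_D = (136 − 118)/2 = 9, q_C = (137 − 118)/2 = 19/2.
Price P = 250 - 2·59 = 132.
Delta's profit: (132 - 114)·9 - 35 = 127.

127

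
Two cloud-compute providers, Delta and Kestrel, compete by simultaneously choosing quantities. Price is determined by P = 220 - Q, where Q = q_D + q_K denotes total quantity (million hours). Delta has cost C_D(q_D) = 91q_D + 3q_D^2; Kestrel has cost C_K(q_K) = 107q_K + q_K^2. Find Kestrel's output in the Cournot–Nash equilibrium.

Delta's profit: π_D = (220 - Q)q_D - (91q_D + 3q_D²). Setting ∂π_D/∂q_D = 0: 129 - 8q_D - (q_K) = 0.
Kestrel's first-order condition: 113 - 4q_K - (q_D) = 0.
So q_D = (129 - q_K)/8 and q_K = (113 - q_D)/4.
Solving the pair: q_D = 13, q_K = 25.

25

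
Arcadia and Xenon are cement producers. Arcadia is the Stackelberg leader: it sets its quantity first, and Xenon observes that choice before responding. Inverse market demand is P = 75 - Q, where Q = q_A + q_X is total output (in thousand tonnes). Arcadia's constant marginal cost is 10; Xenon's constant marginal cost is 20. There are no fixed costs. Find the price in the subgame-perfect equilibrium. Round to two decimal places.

28.75

The follower Xenon best-responds to any q_A: π_X = (75 - Q)q_X - 20q_X.
Setting the follower's marginal profit to zero, 55 - q_A - 2q_X = 0, i.e. q_X = (55 - q_A)/2.
The leader anticipates this reaction. Substituting into P = 75 - Q gives P = 95/2 - (1/2)q_A, so π_A = (95/2 - (1/2)q_A)q_A - 10q_A.
The leader's first-order condition 75/2 - q_A = 0 yields q_A = 75/2.
Then q_X = (55 - 75/2)/2 = 35/4.
Total output Q = 185/4, so price P = 75 - 185/4 = 115/4.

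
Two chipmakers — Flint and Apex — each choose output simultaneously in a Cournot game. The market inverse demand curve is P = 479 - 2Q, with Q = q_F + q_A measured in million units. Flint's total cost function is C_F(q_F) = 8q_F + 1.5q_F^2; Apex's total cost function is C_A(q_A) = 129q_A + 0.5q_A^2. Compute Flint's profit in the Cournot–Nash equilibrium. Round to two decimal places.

9975.64

Flint's profit: π_F = (479 - 2Q)q_F - (8q_F + (3/2)q_F²). Setting ∂π_F/∂q_F = 0: 471 - 7q_F - 2(q_A) = 0.
Apex's first-order condition: 350 - 5q_A - 2(q_F) = 0.
Rearranging gives the reaction functions q_F = (471 - 2q_A)/7 and q_A = (350 - 2q_F)/5.
Substituting one into the other gives q_F = 1655/31 and q_A = 1508/31.
Price P = 479 - 2·102.0323 = 274.9355.
Flint's profit: 274.9355·(1655/31) - 8·(1655/31) - (3/2)(1655/31)² = 9975.6374.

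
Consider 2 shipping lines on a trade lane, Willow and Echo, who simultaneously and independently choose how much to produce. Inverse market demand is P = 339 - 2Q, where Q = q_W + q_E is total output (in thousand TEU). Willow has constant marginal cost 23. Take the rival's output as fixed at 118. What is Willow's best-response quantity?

20

With the rival's output fixed at 118, Willow's profit is π_W = (339 - 2·118 - 2q_W)q_W - (23q_W) = (103 - 2q_W)q_W - (23q_W).
∂π_W/∂q_W = 80 - 4q_W = 0, so q_W = 20.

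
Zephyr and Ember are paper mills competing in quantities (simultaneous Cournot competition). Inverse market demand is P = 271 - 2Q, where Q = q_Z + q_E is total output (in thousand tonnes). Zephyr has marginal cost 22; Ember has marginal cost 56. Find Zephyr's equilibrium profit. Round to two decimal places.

Zephyr's profit: π_Z = (271 - 2Q)q_Z - (22q_Z). Setting ∂π_Z/∂q_Z = 0: 249 - 4q_Z - 2(q_E) = 0.
Ember's profit: π_E = (271 - 2Q)q_E - (56q_E). Setting ∂π_E/∂q_E = 0: 215 - 4q_E - 2(q_Z) = 0.
Best responses: q_Z = (249 - 2q_E)/4, q_E = (215 - 2q_Z)/4.
Substituting one into the other gives q_Z = 283/6 and q_E = 181/6.
Price P = 271 - 2·(232/3) = 349/3.
Zephyr's profit: (349/3 - 22)·(283/6) = 4449.3889.

4449.39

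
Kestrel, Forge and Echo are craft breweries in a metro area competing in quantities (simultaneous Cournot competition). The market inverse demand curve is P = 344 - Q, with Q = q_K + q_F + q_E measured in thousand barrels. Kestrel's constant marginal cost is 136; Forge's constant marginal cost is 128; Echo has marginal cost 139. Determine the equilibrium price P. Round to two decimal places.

186.75

Kestrel's profit: π_K = (344 - Q)q_K - (136q_K). Setting ∂π_K/∂q_K = 0: 208 - 2q_K - (q_F + q_E) = 0.
Forge's profit: π_F = (344 - Q)q_F - (128q_F). Setting ∂π_F/∂q_F = 0: 216 - 2q_F - (q_K + q_E) = 0.
Echo's first-order condition: 205 - 2q_E - (q_K + q_F) = 0.
Summing all 3 equations gives 629 − 4Q = 0, hence Q = 629/4.
Back-substituting: q_K = (208 − 629/4) = 203/4, q_F = (216 − 629/4) = 235/4, q_E = (205 − 629/4) = 191/4.
Total output Q = 629/4, so price P = 344 - 629/4 = 747/4.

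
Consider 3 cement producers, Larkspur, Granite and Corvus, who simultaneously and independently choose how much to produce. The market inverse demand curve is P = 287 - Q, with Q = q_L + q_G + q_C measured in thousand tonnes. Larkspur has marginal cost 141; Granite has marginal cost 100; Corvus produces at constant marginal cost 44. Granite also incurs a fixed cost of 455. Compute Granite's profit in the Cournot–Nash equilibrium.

1394

Larkspur's profit: π_L = (287 - Q)q_L - (141q_L). Setting ∂π_L/∂q_L = 0: 146 - 2q_L - (q_G + q_C) = 0.
Granite's first-order condition: 187 - 2q_G - (q_L + q_C) = 0.
Corvus's profit: π_C = (287 - Q)q_C - (44q_C). Setting ∂π_C/∂q_C = 0: 243 - 2q_C - (q_L + q_G) = 0.
Adding the 3 conditions: 576 − 2Q − 2Q = 0, i.e. Q = 144.
Back-substituting: q_L = (146 − 144) = 2, q_G = (187 − 144) = 43, q_C = (243 − 144) = 99.
Price P = 287 - 144 = 143.
Granite's profit: (143 - 100)·43 - 455 = 1394.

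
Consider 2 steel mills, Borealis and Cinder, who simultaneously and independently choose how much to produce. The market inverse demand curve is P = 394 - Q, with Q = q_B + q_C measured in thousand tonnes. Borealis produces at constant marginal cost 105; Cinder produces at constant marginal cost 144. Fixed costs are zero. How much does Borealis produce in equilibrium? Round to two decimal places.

Borealis's profit: π_B = (394 - Q)q_B - (105q_B). Setting ∂π_B/∂q_B = 0: 289 - 2q_B - (q_C) = 0.
Cinder's profit: π_C = (394 - Q)q_C - (144q_C). Setting ∂π_C/∂q_C = 0: 250 - 2q_C - (q_B) = 0.
So q_B = (289 - q_C)/2 and q_C = (250 - q_B)/2.
Substituting one into the other gives q_B = 328/3 and q_C = 211/3.

109.33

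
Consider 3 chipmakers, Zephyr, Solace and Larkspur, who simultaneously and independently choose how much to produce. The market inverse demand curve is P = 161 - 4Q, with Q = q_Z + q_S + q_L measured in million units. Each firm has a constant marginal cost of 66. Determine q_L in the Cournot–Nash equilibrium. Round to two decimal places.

A representative firm's profit is π_i = q_i(161 - 4Q) - 66q_i.
Setting ∂π_i/∂q_i = 0 with rivals' quantities fixed: 95 - 8q_i - 4·Σ_{j≠i} q_j = 0.
With identical firms every q_j equals q_i, so Σ_{j≠i} q_j = 2q_i and 95 = 16q_i, giving q_i = 95/16.

5.94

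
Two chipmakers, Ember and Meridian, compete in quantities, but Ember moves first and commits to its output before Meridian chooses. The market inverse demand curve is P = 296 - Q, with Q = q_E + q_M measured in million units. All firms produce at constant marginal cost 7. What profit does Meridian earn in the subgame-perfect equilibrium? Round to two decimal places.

Solve by backward induction. Given q_E, the follower Meridian maximises π_M = (296 - q_E - q_M)q_M - 7q_M.
∂π_M/∂q_M = 289 - q_E - 2q_M = 0 gives the reaction function q_M = (289 - q_E)/2.
The leader anticipates this reaction. Substituting into P = 296 - Q gives P = 303/2 - (1/2)q_E, so π_E = (303/2 - (1/2)q_E)q_E - 7q_E.
Maximising: ∂π_E/∂q_E = 289/2 - q_E = 0, giving q_E = 289/2.
Then q_M = (289 - 289/2)/2 = 289/4.
Price P = 296 - 867/4 = 317/4.
Meridian's profit: (317/4 - 7)·(289/4) = 5220.0625.

5220.06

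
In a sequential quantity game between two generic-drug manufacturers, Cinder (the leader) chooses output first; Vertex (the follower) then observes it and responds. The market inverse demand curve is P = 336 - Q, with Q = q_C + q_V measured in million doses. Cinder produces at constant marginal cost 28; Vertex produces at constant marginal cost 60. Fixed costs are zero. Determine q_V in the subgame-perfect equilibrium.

Solve by backward induction. Given q_C, the follower Vertex maximises π_V = (336 - q_C - q_V)q_V - 60q_V.
Follower FOC: 276 - q_C - 2q_V = 0, so q_V(q_C) = (276 - q_C)/2.
The leader anticipates this reaction. Substituting into P = 336 - Q gives P = 198 - (1/2)q_C, so π_C = (198 - (1/2)q_C)q_C - 28q_C.
The leader's first-order condition 170 - q_C = 0 yields q_C = 170.
Then q_V = (276 - 170)/2 = 53.

53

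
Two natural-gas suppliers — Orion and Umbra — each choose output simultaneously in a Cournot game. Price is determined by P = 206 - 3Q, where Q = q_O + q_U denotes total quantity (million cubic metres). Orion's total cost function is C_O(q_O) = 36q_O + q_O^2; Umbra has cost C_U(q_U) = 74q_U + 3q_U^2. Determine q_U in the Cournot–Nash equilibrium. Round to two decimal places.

Orion's profit: π_O = (206 - 3Q)q_O - (36q_O + q_O²). Setting ∂π_O/∂q_O = 0: 170 - 8q_O - 3(q_U) = 0.
Umbra's profit: π_U = (206 - 3Q)q_U - (74q_U + 3q_U²). Setting ∂π_U/∂q_U = 0: 132 - 12q_U - 3(q_O) = 0.
Rearranging gives the reaction functions q_O = (170 - 3q_U)/8 and q_U = (132 - 3q_O)/12.
Solving the pair: q_O = 548/29, q_U = 182/29.

6.28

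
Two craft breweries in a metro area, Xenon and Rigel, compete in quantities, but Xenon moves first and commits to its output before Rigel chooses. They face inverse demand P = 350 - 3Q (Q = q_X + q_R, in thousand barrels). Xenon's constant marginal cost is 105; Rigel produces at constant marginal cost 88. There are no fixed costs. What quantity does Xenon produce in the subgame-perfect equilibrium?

38

The follower Rigel best-responds to any q_X: π_R = (350 - 3Q)q_R - 88q_R.
Setting the follower's marginal profit to zero, 262 - 3q_X - 6q_R = 0, i.e. q_R = (262 - 3q_X)/6.
The leader anticipates this reaction. Substituting into P = 350 - 3Q gives P = 219 - (3/2)q_X, so π_X = (219 - (3/2)q_X)q_X - 105q_X.
Leader FOC: 114 - 3q_X = 0, so q_X = 38.
Then q_R = (262 - 3·38)/6 = 74/3.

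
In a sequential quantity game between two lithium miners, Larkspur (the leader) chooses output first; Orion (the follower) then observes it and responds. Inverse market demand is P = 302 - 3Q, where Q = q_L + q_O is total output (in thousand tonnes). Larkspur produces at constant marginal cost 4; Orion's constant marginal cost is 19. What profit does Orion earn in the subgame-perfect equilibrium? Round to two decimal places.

Solve by backward induction. Given q_L, the follower Orion maximises π_O = (302 - 3q_L - 3q_O)q_O - 19q_O.
∂π_O/∂q_O = 283 - 3q_L - 6q_O = 0 gives the reaction function q_O = (283 - 3q_L)/6.
Larkspur substitutes q_O(q_L) into its own profit: π_L = q_L(302 - 3q_L - (283 - 3q_L)/2) - 4q_L = (321/2 - (3/2)q_L)q_L - 4q_L.
The leader's first-order condition 313/2 - 3q_L = 0 yields q_L = 313/6.
Then q_O = (283 - 3·(313/6))/6 = 253/12.
Price P = 302 - 3·(293/4) = 329/4.
Orion's profit: (329/4 - 19)·(253/12) = 1333.5208.

1333.52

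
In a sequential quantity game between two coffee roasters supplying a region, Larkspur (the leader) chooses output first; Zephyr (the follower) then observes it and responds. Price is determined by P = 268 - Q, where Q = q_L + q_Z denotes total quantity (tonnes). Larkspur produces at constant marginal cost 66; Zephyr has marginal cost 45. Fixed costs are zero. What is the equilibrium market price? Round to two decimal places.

Solve by backward induction. Given q_L, the follower Zephyr maximises π_Z = (268 - q_L - q_Z)q_Z - 45q_Z.
∂π_Z/∂q_Z = 223 - q_L - 2q_Z = 0 gives the reaction function q_Z = (223 - q_L)/2.
Larkspur substitutes q_Z(q_L) into its own profit: π_L = q_L(268 - q_L - (223 - q_L)/2) - 66q_L = (313/2 - (1/2)q_L)q_L - 66q_L.
Leader FOC: 181/2 - q_L = 0, so q_L = 181/2.
Then q_Z = (223 - 181/2)/2 = 265/4.
Total output Q = 627/4, so price P = 268 - 627/4 = 445/4.

111.25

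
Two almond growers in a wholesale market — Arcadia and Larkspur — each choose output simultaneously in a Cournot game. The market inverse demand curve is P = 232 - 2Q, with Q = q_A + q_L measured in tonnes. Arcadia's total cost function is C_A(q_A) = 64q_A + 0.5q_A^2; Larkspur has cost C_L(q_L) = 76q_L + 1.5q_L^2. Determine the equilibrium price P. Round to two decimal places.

Arcadia's profit: π_A = (232 - 2Q)q_A - (64q_A + (1/2)q_A²). Setting ∂π_A/∂q_A = 0: 168 - 5q_A - 2(q_L) = 0.
Larkspur's first-order condition: 156 - 7q_L - 2(q_A) = 0.
Rearranging gives the reaction functions q_A = (168 - 2q_L)/5 and q_L = (156 - 2q_A)/7.
Substituting one into the other gives q_A = 864/31 and q_L = 444/31.
Total output Q = 1308/31, so price P = 232 - 2·(1308/31) = 147.6129.

147.61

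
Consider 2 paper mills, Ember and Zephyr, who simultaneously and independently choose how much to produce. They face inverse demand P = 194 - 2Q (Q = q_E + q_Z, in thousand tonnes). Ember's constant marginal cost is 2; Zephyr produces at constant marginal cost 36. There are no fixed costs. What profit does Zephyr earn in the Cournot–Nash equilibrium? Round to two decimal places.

Ember's profit: π_E = (194 - 2Q)q_E - (2q_E). Setting ∂π_E/∂q_E = 0: 192 - 4q_E - 2(q_Z) = 0.
Zephyr's profit: π_Z = (194 - 2Q)q_Z - (36q_Z). Setting ∂π_Z/∂q_Z = 0: 158 - 4q_Z - 2(q_E) = 0.
So q_E = (192 - 2q_Z)/4 and q_Z = (158 - 2q_E)/4.
Solving the pair: q_E = 113/3, q_Z = 62/3.
Price P = 194 - 2·(175/3) = 232/3.
Zephyr's profit: (232/3 - 36)·(62/3) = 854.2222.

854.22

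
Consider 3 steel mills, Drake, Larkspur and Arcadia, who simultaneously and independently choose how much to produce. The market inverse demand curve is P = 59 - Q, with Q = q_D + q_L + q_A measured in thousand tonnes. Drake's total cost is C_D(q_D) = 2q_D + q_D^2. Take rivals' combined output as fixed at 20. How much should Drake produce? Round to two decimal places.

With rivals' combined output fixed at 20, Drake's profit is π_D = (59 - 20 - q_D)q_D - (2q_D + q_D²) = (39 - q_D)q_D - (2q_D + q_D²).
∂π_D/∂q_D = 37 - 4q_D = 0, so q_D = 37/4.

9.25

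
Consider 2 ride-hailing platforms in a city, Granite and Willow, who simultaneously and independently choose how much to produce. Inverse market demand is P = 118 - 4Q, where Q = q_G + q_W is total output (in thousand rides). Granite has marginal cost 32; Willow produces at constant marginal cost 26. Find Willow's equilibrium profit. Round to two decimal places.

266.78

Granite's profit: π_G = (118 - 4Q)q_G - (32q_G). Setting ∂π_G/∂q_G = 0: 86 - 8q_G - 4(q_W) = 0.
Willow's first-order condition: 92 - 8q_W - 4(q_G) = 0.
So q_G = (86 - 4q_W)/8 and q_W = (92 - 4q_G)/8.
Solving the pair: q_G = 20/3, q_W = 49/6.
Price P = 118 - 4·(89/6) = 176/3.
Willow's profit: (176/3 - 26)·(49/6) = 266.7778.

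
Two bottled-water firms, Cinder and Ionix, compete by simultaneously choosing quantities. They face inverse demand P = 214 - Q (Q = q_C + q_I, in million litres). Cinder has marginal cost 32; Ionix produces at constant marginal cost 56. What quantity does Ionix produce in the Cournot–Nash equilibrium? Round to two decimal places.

44.67

Cinder's profit: π_C = (214 - Q)q_C - (32q_C). Setting ∂π_C/∂q_C = 0: 182 - 2q_C - (q_I) = 0.
Ionix's first-order condition: 158 - 2q_I - (q_C) = 0.
Rearranging gives the reaction functions q_C = (182 - q_I)/2 and q_I = (158 - q_C)/2.
Substituting one into the other gives q_C = 206/3 and q_I = 134/3.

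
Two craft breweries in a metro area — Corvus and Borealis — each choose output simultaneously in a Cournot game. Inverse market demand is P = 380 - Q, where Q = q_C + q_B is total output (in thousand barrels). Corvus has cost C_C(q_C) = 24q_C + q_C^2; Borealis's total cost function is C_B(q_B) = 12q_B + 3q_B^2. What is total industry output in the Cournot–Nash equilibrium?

Corvus's profit: π_C = (380 - Q)q_C - (24q_C + q_C²). Setting ∂π_C/∂q_C = 0: 356 - 4q_C - (q_B) = 0.
Borealis's first-order condition: 368 - 8q_B - (q_C) = 0.
Best responses: q_C = (356 - q_B)/4, q_B = (368 - q_C)/8.
Substituting one into the other gives q_C = 80 and q_B = 36.
Total output Q = 80 + 36 = 116.

116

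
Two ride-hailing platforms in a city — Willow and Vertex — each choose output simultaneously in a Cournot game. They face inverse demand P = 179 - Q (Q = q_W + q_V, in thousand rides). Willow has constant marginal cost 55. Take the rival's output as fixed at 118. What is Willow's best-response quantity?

With the rival's output fixed at 118, Willow's profit is π_W = (179 - 118 - q_W)q_W - (55q_W) = (61 - q_W)q_W - (55q_W).
∂π_W/∂q_W = 6 - 2q_W = 0, so q_W = 3.

3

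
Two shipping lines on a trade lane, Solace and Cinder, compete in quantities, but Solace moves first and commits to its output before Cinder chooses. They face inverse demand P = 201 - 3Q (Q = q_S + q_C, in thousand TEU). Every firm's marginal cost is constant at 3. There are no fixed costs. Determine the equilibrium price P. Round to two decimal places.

Solve by backward induction. Given q_S, the follower Cinder maximises π_C = (201 - 3q_S - 3q_C)q_C - 3q_C.
Follower FOC: 198 - 3q_S - 6q_C = 0, so q_C(q_S) = (198 - 3q_S)/6.
Solace substitutes q_C(q_S) into its own profit: π_S = q_S(201 - 3q_S - (198 - 3q_S)/2) - 3q_S = (102 - (3/2)q_S)q_S - 3q_S.
The leader's first-order condition 99 - 3q_S = 0 yields q_S = 33.
Then q_C = (198 - 3·33)/6 = 33/2.
Total output Q = 99/2, so price P = 201 - 3·(99/2) = 105/2.

52.50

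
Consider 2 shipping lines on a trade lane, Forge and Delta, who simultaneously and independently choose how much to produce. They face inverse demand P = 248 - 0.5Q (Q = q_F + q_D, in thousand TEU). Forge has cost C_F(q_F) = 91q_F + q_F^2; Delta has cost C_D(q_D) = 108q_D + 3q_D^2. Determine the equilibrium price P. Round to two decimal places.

Forge's profit: π_F = (248 - 0.5Q)q_F - (91q_F + q_F²). Setting ∂π_F/∂q_F = 0: 157 - 3q_F - (1/2)(q_D) = 0.
Delta's profit: π_D = (248 - 0.5Q)q_D - (108q_D + 3q_D²). Setting ∂π_D/∂q_D = 0: 140 - 7q_D - (1/2)(q_F) = 0.
Best responses: q_F = (157 - (1/2)q_D)/3, q_D = (140 - (1/2)q_F)/7.
Solving the pair: q_F = 49.5904, q_D = 1366/83.
Total output Q = 66.0482, so price P = 248 - (1/2)·66.0482 = 214.9759.

214.98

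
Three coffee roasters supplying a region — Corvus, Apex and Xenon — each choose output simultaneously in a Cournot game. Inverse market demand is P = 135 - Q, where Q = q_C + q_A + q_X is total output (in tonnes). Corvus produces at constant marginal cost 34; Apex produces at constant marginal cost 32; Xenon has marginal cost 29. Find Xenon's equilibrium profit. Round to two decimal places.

Corvus's profit: π_C = (135 - Q)q_C - (34q_C). Setting ∂π_C/∂q_C = 0: 101 - 2q_C - (q_A + q_X) = 0.
Apex's first-order condition: 103 - 2q_A - (q_C + q_X) = 0.
Xenon's profit: π_X = (135 - Q)q_X - (29q_X). Setting ∂π_X/∂q_X = 0: 106 - 2q_X - (q_C + q_A) = 0.
Adding the 3 first-order conditions: 310 − 4Q = 0, so Q = 155/2.
Back-substituting: q_C = (101 − 155/2) = 47/2, q_A = (103 − 155/2) = 51/2, q_X = (106 − 155/2) = 57/2.
Price P = 135 - 155/2 = 115/2.
Xenon's profit: (115/2 - 29)·(57/2) = 812.2500.

812.25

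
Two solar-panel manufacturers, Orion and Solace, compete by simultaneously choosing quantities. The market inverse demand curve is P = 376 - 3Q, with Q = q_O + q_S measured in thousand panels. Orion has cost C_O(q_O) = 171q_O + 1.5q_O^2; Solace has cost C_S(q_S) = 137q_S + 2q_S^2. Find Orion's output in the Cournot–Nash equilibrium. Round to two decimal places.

16.46

Orion's profit: π_O = (376 - 3Q)q_O - (171q_O + (3/2)q_O²). Setting ∂π_O/∂q_O = 0: 205 - 9q_O - 3(q_S) = 0.
Solace's profit: π_S = (376 - 3Q)q_S - (137q_S + 2q_S²). Setting ∂π_S/∂q_S = 0: 239 - 10q_S - 3(q_O) = 0.
Rearranging gives the reaction functions q_O = (205 - 3q_S)/9 and q_S = (239 - 3q_O)/10.
Substituting one into the other gives q_O = 1333/81 and q_S = 512/27.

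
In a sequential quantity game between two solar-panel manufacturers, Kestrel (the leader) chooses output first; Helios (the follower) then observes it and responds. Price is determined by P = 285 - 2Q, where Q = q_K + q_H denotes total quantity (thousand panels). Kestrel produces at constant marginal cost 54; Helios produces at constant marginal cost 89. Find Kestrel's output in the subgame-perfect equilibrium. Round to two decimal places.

The follower Helios best-responds to any q_K: π_H = (285 - 2Q)q_H - 89q_H.
Follower FOC: 196 - 2q_K - 4q_H = 0, so q_H(q_K) = (196 - 2q_K)/4.
The leader anticipates this reaction. Substituting into P = 285 - 2Q gives P = 187 - q_K, so π_K = (187 - q_K)q_K - 54q_K.
Maximising: ∂π_K/∂q_K = 133 - 2q_K = 0, giving q_K = 133/2.
Then q_H = (196 - 2·(133/2))/4 = 63/4.

66.50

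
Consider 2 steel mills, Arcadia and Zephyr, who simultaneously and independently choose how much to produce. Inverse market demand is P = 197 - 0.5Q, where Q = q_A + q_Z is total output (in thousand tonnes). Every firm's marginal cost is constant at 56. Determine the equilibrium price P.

A representative firm's profit is π_i = q_i(197 - 0.5Q) - 56q_i.
First-order condition (treating rivals' output as given): 141 - q_i - (1/2)q_j = 0.
By symmetry each firm produces the same amount; substituting q_j = q_i yields q_i = 141/(3/2) = 94.
Total output Q = 188, so price P = 197 - (1/2)·188 = 103.

103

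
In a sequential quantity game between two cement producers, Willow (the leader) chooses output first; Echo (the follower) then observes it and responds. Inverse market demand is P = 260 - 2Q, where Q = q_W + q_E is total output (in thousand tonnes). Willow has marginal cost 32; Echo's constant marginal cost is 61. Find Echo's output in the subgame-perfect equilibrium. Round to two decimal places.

17.63

Solve by backward induction. Given q_W, the follower Echo maximises π_E = (260 - 2q_W - 2q_E)q_E - 61q_E.
Follower FOC: 199 - 2q_W - 4q_E = 0, so q_E(q_W) = (199 - 2q_W)/4.
The leader anticipates this reaction. Substituting into P = 260 - 2Q gives P = 321/2 - q_W, so π_W = (321/2 - q_W)q_W - 32q_W.
The leader's first-order condition 257/2 - 2q_W = 0 yields q_W = 257/4.
Then q_E = (199 - 2·(257/4))/4 = 141/8.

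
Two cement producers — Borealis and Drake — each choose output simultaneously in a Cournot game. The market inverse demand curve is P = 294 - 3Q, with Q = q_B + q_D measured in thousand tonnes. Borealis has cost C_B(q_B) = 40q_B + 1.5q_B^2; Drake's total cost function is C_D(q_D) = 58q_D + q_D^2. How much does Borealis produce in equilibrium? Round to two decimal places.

21.02

Borealis's profit: π_B = (294 - 3Q)q_B - (40q_B + (3/2)q_B²). Setting ∂π_B/∂q_B = 0: 254 - 9q_B - 3(q_D) = 0.
Drake's profit: π_D = (294 - 3Q)q_D - (58q_D + q_D²). Setting ∂π_D/∂q_D = 0: 236 - 8q_D - 3(q_B) = 0.
Best responses: q_B = (254 - 3q_D)/9, q_D = (236 - 3q_B)/8.
Solving the pair: q_B = 1324/63, q_D = 454/21.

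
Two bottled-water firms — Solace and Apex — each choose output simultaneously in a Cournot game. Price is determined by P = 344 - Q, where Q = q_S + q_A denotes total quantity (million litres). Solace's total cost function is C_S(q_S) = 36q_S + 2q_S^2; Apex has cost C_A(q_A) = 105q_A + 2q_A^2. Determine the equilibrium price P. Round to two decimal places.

265.86

Solace's profit: π_S = (344 - Q)q_S - (36q_S + 2q_S²). Setting ∂π_S/∂q_S = 0: 308 - 6q_S - (q_A) = 0.
Apex's first-order condition: 239 - 6q_A - (q_S) = 0.
Best responses: q_S = (308 - q_A)/6, q_A = (239 - q_S)/6.
Solving the pair: q_S = 1609/35, q_A = 1126/35.
Total output Q = 547/7, so price P = 344 - 547/7 = 1861/7.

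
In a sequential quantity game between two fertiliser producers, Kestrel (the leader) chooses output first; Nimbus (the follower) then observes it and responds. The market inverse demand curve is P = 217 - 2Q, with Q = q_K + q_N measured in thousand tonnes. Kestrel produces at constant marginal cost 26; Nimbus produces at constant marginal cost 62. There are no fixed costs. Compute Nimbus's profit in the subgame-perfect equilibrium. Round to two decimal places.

Solve by backward induction. Given q_K, the follower Nimbus maximises π_N = (217 - 2q_K - 2q_N)q_N - 62q_N.
Follower FOC: 155 - 2q_K - 4q_N = 0, so q_N(q_K) = (155 - 2q_K)/4.
Kestrel substitutes q_N(q_K) into its own profit: π_K = q_K(217 - 2q_K - (155 - 2q_K)/2) - 26q_K = (279/2 - q_K)q_K - 26q_K.
Leader FOC: 227/2 - 2q_K = 0, so q_K = 227/4.
Then q_N = (155 - 2·(227/4))/4 = 83/8.
Price P = 217 - 2·(537/8) = 331/4.
Nimbus's profit: (331/4 - 62)·(83/8) = 215.2813.

215.28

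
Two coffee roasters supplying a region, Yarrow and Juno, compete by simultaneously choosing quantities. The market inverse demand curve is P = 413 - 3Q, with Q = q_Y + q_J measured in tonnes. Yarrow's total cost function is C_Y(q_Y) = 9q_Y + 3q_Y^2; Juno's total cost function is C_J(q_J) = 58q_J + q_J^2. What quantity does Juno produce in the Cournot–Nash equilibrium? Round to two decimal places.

Yarrow's profit: π_Y = (413 - 3Q)q_Y - (9q_Y + 3q_Y²). Setting ∂π_Y/∂q_Y = 0: 404 - 12q_Y - 3(q_J) = 0.
Juno's profit: π_J = (413 - 3Q)q_J - (58q_J + q_J²). Setting ∂π_J/∂q_J = 0: 355 - 8q_J - 3(q_Y) = 0.
Rearranging gives the reaction functions q_Y = (404 - 3q_J)/12 and q_J = (355 - 3q_Y)/8.
Substituting one into the other gives q_Y = 24.9080 and q_J = 1016/29.

35.03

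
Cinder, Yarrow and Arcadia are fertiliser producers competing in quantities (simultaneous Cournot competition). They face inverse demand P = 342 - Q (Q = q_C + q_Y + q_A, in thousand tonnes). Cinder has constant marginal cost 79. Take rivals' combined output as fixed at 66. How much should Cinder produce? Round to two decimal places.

98.50

With rivals' combined output fixed at 66, Cinder's profit is π_C = (342 - 66 - q_C)q_C - (79q_C) = (276 - q_C)q_C - (79q_C).
∂π_C/∂q_C = 197 - 2q_C = 0, so q_C = 197/2.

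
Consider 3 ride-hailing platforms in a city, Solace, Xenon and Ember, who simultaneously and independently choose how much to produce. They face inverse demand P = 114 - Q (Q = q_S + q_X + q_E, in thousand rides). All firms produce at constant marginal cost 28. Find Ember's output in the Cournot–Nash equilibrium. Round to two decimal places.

21.50

Each firm earns π_i = (114 - Q)q_i - 28q_i.
First-order condition (treating rivals' output as given): 86 - 2q_i - Σ_{j≠i} q_j = 0.
By symmetry each firm produces the same amount; substituting Σ_{j≠i} q_j = 2q_i yields q_i = 86/4 = 43/2.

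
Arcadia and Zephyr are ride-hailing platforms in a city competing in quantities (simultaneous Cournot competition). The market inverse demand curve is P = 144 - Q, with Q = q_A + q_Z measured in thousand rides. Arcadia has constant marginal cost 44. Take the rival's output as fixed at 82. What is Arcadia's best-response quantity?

With the rival's output fixed at 82, Arcadia's profit is π_A = (144 - 82 - q_A)q_A - (44q_A) = (62 - q_A)q_A - (44q_A).
∂π_A/∂q_A = 18 - 2q_A = 0, so q_A = 9.

9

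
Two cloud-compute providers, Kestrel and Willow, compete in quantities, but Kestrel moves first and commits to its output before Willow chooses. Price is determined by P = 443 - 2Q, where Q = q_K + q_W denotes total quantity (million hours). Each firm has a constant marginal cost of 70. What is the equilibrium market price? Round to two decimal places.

163.25

Solve by backward induction. Given q_K, the follower Willow maximises π_W = (443 - 2q_K - 2q_W)q_W - 70q_W.
∂π_W/∂q_W = 373 - 2q_K - 4q_W = 0 gives the reaction function q_W = (373 - 2q_K)/4.
The leader anticipates this reaction. Substituting into P = 443 - 2Q gives P = 513/2 - q_K, so π_K = (513/2 - q_K)q_K - 70q_K.
Maximising: ∂π_K/∂q_K = 373/2 - 2q_K = 0, giving q_K = 373/4.
Then q_W = (373 - 2·(373/4))/4 = 373/8.
Total output Q = 1119/8, so price P = 443 - 2·(1119/8) = 653/4.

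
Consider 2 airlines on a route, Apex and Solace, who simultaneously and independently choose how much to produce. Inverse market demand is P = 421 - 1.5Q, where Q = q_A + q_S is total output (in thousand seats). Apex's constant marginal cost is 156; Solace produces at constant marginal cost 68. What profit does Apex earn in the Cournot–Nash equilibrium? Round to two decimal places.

Apex's profit: π_A = (421 - 1.5Q)q_A - (156q_A). Setting ∂π_A/∂q_A = 0: 265 - 3q_A - (3/2)(q_S) = 0.
Solace's first-order condition: 353 - 3q_S - (3/2)(q_A) = 0.
So q_A = (265 - (3/2)q_S)/3 and q_S = (353 - (3/2)q_A)/3.
Solving the pair: q_A = 118/3, q_S = 98.
Price P = 421 - (3/2)·(412/3) = 215.
Apex's profit: (215 - 156)·(118/3) = 2320.6667.

2320.67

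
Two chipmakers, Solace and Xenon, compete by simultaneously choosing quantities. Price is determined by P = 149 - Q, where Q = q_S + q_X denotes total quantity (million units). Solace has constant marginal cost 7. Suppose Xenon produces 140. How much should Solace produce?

1

With the rival's output fixed at 140, Solace's profit is π_S = (149 - 140 - q_S)q_S - (7q_S) = (9 - q_S)q_S - (7q_S).
∂π_S/∂q_S = 2 - 2q_S = 0, so q_S = 1.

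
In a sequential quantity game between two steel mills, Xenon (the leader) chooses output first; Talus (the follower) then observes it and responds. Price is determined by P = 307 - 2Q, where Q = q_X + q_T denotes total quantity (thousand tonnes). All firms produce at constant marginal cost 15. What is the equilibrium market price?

The follower Talus best-responds to any q_X: π_T = (307 - 2Q)q_T - 15q_T.
Follower FOC: 292 - 2q_X - 4q_T = 0, so q_T(q_X) = (292 - 2q_X)/4.
Xenon substitutes q_T(q_X) into its own profit: π_X = q_X(307 - 2q_X - (292 - 2q_X)/2) - 15q_X = (161 - q_X)q_X - 15q_X.
Leader FOC: 146 - 2q_X = 0, so q_X = 73.
Then q_T = (292 - 2·73)/4 = 73/2.
Total output Q = 219/2, so price P = 307 - 2·(219/2) = 88.

88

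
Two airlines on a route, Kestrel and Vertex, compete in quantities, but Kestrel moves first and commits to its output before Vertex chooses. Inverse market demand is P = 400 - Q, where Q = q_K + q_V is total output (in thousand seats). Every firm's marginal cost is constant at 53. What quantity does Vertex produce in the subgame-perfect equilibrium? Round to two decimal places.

Solve by backward induction. Given q_K, the follower Vertex maximises π_V = (400 - q_K - q_V)q_V - 53q_V.
Follower FOC: 347 - q_K - 2q_V = 0, so q_V(q_K) = (347 - q_K)/2.
The leader anticipates this reaction. Substituting into P = 400 - Q gives P = 453/2 - (1/2)q_K, so π_K = (453/2 - (1/2)q_K)q_K - 53q_K.
Maximising: ∂π_K/∂q_K = 347/2 - q_K = 0, giving q_K = 347/2.
Then q_V = (347 - 347/2)/2 = 347/4.

86.75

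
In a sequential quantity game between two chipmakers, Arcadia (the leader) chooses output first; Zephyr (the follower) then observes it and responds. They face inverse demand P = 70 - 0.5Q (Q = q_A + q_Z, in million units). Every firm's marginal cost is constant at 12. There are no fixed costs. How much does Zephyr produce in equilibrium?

29

The follower Zephyr best-responds to any q_A: π_Z = (70 - 0.5Q)q_Z - 12q_Z.
∂π_Z/∂q_Z = 58 - (1/2)q_A - q_Z = 0 gives the reaction function q_Z = (58 - (1/2)q_A).
The leader anticipates this reaction. Substituting into P = 70 - 0.5Q gives P = 41 - (1/4)q_A, so π_A = (41 - (1/4)q_A)q_A - 12q_A.
The leader's first-order condition 29 - (1/2)q_A = 0 yields q_A = 58.
Then q_Z = (58 - (1/2)·58) = 29.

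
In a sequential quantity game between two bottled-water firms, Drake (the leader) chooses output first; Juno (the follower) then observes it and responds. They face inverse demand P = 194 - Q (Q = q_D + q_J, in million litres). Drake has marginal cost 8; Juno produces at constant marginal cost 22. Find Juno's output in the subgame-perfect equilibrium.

Solve by backward induction. Given q_D, the follower Juno maximises π_J = (194 - q_D - q_J)q_J - 22q_J.
Setting the follower's marginal profit to zero, 172 - q_D - 2q_J = 0, i.e. q_J = (172 - q_D)/2.
The leader anticipates this reaction. Substituting into P = 194 - Q gives P = 108 - (1/2)q_D, so π_D = (108 - (1/2)q_D)q_D - 8q_D.
Maximising: ∂π_D/∂q_D = 100 - q_D = 0, giving q_D = 100.
Then q_J = (172 - 100)/2 = 36.

36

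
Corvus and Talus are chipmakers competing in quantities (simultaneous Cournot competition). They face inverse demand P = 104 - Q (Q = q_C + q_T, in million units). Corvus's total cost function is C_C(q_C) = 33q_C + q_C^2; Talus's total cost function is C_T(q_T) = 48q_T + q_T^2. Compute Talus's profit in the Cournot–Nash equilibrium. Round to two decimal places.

208.08

Corvus's profit: π_C = (104 - Q)q_C - (33q_C + q_C²). Setting ∂π_C/∂q_C = 0: 71 - 4q_C - (q_T) = 0.
Talus's first-order condition: 56 - 4q_T - (q_C) = 0.
So q_C = (71 - q_T)/4 and q_T = (56 - q_C)/4.
Solving the pair: q_C = 76/5, q_T = 51/5.
Price P = 104 - 127/5 = 393/5.
Talus's profit: (393/5)·(51/5) - 48·(51/5) - (51/5)² = 208.0800.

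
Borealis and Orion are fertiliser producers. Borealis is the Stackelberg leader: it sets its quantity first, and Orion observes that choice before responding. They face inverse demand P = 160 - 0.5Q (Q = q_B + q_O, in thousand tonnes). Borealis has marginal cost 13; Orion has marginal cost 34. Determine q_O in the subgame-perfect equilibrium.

The follower Orion best-responds to any q_B: π_O = (160 - 0.5Q)q_O - 34q_O.
Setting the follower's marginal profit to zero, 126 - (1/2)q_B - q_O = 0, i.e. q_O = (126 - (1/2)q_B).
Borealis substitutes q_O(q_B) into its own profit: π_B = q_B(160 - (1/2)q_B - (126 - (1/2)q_B)/2) - 13q_B = (97 - (1/4)q_B)q_B - 13q_B.
Leader FOC: 84 - (1/2)q_B = 0, so q_B = 168.
Then q_O = (126 - (1/2)·168) = 42.

42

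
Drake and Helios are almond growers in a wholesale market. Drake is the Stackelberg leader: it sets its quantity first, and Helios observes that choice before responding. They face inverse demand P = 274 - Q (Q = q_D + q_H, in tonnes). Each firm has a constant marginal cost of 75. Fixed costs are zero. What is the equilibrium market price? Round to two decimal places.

Solve by backward induction. Given q_D, the follower Helios maximises π_H = (274 - q_D - q_H)q_H - 75q_H.
Setting the follower's marginal profit to zero, 199 - q_D - 2q_H = 0, i.e. q_H = (199 - q_D)/2.
Drake substitutes q_H(q_D) into its own profit: π_D = q_D(274 - q_D - (199 - q_D)/2) - 75q_D = (349/2 - (1/2)q_D)q_D - 75q_D.
The leader's first-order condition 199/2 - q_D = 0 yields q_D = 199/2.
Then q_H = (199 - 199/2)/2 = 199/4.
Total output Q = 597/4, so price P = 274 - 597/4 = 499/4.

124.75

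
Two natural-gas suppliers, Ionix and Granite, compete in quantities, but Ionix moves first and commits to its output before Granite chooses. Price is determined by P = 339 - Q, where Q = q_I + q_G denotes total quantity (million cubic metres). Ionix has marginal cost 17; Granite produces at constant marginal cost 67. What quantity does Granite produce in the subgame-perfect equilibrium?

The follower Granite best-responds to any q_I: π_G = (339 - Q)q_G - 67q_G.
Setting the follower's marginal profit to zero, 272 - q_I - 2q_G = 0, i.e. q_G = (272 - q_I)/2.
The leader anticipates this reaction. Substituting into P = 339 - Q gives P = 203 - (1/2)q_I, so π_I = (203 - (1/2)q_I)q_I - 17q_I.
Leader FOC: 186 - q_I = 0, so q_I = 186.
Then q_G = (272 - 186)/2 = 43.

43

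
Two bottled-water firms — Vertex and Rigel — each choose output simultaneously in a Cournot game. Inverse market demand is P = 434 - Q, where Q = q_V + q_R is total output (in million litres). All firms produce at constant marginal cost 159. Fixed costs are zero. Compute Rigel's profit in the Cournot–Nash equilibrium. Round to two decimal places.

Each firm earns π_i = (434 - Q)q_i - 159q_i.
Setting ∂π_i/∂q_i = 0 with rivals' quantities fixed: 275 - 2q_i - q_j = 0.
By symmetry each firm produces the same amount; substituting q_j = q_i yields q_i = 275/3.
Price P = 434 - 550/3 = 752/3.
Rigel's profit: (752/3 - 159)·(275/3) = 8402.7778.

8402.78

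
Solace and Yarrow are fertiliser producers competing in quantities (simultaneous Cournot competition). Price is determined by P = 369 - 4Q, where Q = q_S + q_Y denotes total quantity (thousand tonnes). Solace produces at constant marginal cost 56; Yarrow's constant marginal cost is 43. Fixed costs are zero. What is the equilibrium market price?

Solace's profit: π_S = (369 - 4Q)q_S - (56q_S). Setting ∂π_S/∂q_S = 0: 313 - 8q_S - 4(q_Y) = 0.
Yarrow's first-order condition: 326 - 8q_Y - 4(q_S) = 0.
Rearranging gives the reaction functions q_S = (313 - 4q_Y)/8 and q_Y = (326 - 4q_S)/8.
Substituting one into the other gives q_S = 25 and q_Y = 113/4.
Total output Q = 213/4, so price P = 369 - 4·(213/4) = 156.

156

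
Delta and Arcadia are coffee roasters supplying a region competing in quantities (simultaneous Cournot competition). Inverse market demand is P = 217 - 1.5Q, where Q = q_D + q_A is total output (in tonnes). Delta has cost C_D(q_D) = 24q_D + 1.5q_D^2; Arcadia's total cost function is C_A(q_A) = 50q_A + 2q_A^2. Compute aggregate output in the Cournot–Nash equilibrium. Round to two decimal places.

45.61

Delta's profit: π_D = (217 - 1.5Q)q_D - (24q_D + (3/2)q_D²). Setting ∂π_D/∂q_D = 0: 193 - 6q_D - (3/2)(q_A) = 0.
Arcadia's first-order condition: 167 - 7q_A - (3/2)(q_D) = 0.
Rearranging gives the reaction functions q_D = (193 - (3/2)q_A)/6 and q_A = (167 - (3/2)q_D)/7.
Substituting one into the other gives q_D = 27.6855 and q_A = 950/53.
Total output Q = 27.6855 + 950/53 = 45.6101.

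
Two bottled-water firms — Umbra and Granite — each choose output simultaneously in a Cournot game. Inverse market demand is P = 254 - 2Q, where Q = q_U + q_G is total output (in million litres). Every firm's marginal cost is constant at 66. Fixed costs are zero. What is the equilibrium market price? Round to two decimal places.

128.67

Each firm earns π_i = (254 - 2Q)q_i - 66q_i.
Setting ∂π_i/∂q_i = 0 with rivals' quantities fixed: 188 - 4q_i - 2q_j = 0.
With identical firms every q_j equals q_i, so q_j = q_i and 188 = 6q_i, giving q_i = 94/3.
Total output Q = 188/3, so price P = 254 - 2·(188/3) = 386/3.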